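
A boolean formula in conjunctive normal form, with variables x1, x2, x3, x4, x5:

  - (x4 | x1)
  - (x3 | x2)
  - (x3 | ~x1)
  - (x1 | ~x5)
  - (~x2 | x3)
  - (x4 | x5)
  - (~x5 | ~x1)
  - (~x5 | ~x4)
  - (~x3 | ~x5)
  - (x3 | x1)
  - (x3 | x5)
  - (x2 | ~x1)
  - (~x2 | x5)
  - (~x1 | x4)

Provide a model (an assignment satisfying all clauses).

Branch on x1: take x1 = False.
  then x4 is forced to True.
  then x5 is forced to False.
  then x3 is forced to True.
  then x2 is forced to False.
Every clause has at least one true literal under this assignment.
Check each clause:
  1. (x1 | x4) — x4 is true.
  2. (x2 | x3) — x3 is true.
  3. (x3 | ~x1) — x3 is true.
  4. (~x5 | x1) — ~x5 is true.
  5. (~x2 | x3) — x3 is true.
  6. (x5 | x4) — x4 is true.
  7. (~x5 | ~x1) — ~x5 is true.
  8. (~x5 | ~x4) — ~x5 is true.
  9. (~x3 | ~x5) — ~x5 is true.
  10. (x3 | x1) — x3 is true.
  11. (x3 | x5) — x3 is true.
  12. (x2 | ~x1) — ~x1 is true.
  13. (~x2 | x5) — ~x2 is true.
  14. (~x1 | x4) — x4 is true.

x1=0  x2=0  x3=1  x4=1  x5=0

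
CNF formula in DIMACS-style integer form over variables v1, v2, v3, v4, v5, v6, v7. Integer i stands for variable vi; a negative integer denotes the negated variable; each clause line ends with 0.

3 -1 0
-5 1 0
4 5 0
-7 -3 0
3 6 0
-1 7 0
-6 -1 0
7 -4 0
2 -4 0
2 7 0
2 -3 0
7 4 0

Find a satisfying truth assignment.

v1=False, v2=True, v3=False, v4=True, v5=False, v6=True, v7=True

Pure literal: v2 appears only positively; assign v2 = True.
Set v1 = False and propagate.
  then v5 is forced to False.
  then v4 is forced to True.
  then v7 is forced to True.
  then v3 is forced to False.
  then v6 is forced to True.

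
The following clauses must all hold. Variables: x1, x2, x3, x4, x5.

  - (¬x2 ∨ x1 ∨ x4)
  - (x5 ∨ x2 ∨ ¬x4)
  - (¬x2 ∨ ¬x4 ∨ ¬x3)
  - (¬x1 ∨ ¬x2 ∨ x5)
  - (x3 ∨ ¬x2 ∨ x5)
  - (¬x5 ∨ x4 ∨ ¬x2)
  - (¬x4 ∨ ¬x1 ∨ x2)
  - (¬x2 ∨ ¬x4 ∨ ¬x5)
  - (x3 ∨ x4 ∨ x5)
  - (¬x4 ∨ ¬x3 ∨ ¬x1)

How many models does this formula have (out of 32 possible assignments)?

The models are:
  x1=0 x2=0 x3=0 x4=0 x5=1
  x1=0 x2=0 x3=0 x4=1 x5=1
  x1=0 x2=0 x3=1 x4=0 x5=0
  x1=0 x2=0 x3=1 x4=0 x5=1
  x1=0 x2=0 x3=1 x4=1 x5=1
  x1=1 x2=0 x3=0 x4=0 x5=1
  x1=1 x2=0 x3=1 x4=0 x5=0
  x1=1 x2=0 x3=1 x4=0 x5=1
Count: 8.

8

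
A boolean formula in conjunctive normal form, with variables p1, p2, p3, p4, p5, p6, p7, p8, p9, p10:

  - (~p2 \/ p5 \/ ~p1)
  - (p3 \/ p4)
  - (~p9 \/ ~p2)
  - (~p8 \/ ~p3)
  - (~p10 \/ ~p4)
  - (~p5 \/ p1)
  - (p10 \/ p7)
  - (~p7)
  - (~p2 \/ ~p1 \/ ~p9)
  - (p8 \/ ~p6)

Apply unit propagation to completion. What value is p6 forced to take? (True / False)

Unit clause (~p7) sets p7 = False.
From (p7 \/ p10) and p7 = False: p10 = True.
In (~p4 \/ ~p10), ~p10 is now false; ~p4 must hold, so p4 = False.
(p4 \/ p3): since p4 = False, the clause reduces to (p3). p3 = True.
From (~p8 \/ ~p3) and p3 = True: p8 = False.
In (~p6 \/ p8), p8 is now false; ~p6 must hold, so p6 = False.

False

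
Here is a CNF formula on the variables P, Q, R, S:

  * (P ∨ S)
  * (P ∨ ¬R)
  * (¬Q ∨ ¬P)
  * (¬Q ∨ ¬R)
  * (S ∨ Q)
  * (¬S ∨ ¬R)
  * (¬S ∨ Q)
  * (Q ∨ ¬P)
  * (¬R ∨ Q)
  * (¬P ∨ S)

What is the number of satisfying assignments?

The models are:
  P=0 Q=1 R=0 S=1
Count: 1.

1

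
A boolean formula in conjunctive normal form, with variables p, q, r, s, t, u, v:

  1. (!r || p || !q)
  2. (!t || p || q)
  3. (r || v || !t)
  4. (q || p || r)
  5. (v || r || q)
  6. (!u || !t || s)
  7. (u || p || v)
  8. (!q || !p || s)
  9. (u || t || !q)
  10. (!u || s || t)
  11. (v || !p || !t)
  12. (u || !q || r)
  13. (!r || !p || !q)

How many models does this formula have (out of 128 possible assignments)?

Split on q, then p.
  q=T, p=T: remaining (r,s,t,u,v) ∈ {(F,T,F,T,F); (F,T,F,T,T); (F,T,T,T,T)} — 3.
  q=T, p=F: remaining (r,s,t,u,v) ∈ {(F,T,F,T,F); (F,T,F,T,T); (F,T,T,T,T)} — 3.
  q=F, p=T: 15 of the 32 assignments to (r,s,t,u,v) work.
  q=F, p=F: remaining (r,s,t,u,v) ∈ {(T,F,F,F,T); (T,T,F,F,T); (T,T,F,T,F); (T,T,F,T,T)} — 4.
Total: 3 + 3 + 15 + 4 = 25.

25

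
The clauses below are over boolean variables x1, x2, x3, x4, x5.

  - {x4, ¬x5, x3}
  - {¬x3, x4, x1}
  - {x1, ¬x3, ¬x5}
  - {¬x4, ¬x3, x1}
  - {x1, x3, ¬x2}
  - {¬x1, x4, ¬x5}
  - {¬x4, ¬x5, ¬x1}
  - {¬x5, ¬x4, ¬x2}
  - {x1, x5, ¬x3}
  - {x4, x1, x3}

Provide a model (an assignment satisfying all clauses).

Pure literal: x2 appears only negated; assign x2 = False.
Set x1 = True and propagate.
Set x3 = True and propagate.
For the remaining variables, x4 = True, x5 = False works.
Every clause has at least one true literal under this assignment.

x1=T  x2=F  x3=T  x4=T  x5=F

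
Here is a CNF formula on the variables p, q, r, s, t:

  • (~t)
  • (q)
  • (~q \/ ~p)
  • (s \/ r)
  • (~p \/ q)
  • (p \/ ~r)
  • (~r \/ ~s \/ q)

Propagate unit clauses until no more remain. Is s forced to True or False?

Unit clause (~t) sets t = False.
(q) is a unit clause: q = True.
(~q \/ ~p) with q = True leaves only ~p, so p = False.
(~r \/ p): since p = False, the clause reduces to (~r). r = False.
In (r \/ s), r is now false; s must hold, so s = True.

True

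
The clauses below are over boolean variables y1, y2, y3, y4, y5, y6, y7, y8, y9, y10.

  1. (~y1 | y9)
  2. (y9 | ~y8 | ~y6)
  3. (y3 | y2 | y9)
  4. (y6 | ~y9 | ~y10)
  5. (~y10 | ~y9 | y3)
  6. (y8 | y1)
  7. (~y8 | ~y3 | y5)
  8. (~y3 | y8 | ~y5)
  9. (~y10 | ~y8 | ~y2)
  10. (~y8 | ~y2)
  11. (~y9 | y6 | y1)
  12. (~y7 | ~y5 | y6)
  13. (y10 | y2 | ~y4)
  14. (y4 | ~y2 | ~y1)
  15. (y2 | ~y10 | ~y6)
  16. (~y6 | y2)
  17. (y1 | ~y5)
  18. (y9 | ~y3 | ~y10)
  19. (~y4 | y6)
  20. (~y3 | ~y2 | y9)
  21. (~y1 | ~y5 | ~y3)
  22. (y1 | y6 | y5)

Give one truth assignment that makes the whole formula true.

y1 = 1, y2 = 1, y3 = 1, y4 = 1, y5 = 0, y6 = 1, y7 = 1, y8 = 0, y9 = 1, y10 = 1

Try y1 = True.
  then y9 is forced to True.
Set y2 = True and propagate.
  then y8 is forced to False.
  then y4 is forced to True.
  then y6 is forced to True.
The remaining clauses are satisfied by y3 = True, y5 = False, y7 = True, y10 = True.
Every clause has at least one true literal under this assignment.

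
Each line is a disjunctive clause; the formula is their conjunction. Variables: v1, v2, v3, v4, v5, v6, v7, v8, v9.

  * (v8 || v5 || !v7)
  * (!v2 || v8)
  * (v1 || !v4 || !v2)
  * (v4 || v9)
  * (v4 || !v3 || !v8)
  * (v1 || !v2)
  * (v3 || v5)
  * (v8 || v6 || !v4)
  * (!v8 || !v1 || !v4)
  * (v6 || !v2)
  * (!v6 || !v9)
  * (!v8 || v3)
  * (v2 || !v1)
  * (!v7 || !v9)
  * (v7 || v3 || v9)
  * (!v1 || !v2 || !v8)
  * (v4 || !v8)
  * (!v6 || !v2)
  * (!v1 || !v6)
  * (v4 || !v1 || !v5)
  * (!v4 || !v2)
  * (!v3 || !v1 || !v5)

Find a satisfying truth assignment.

v1=False, v2=False, v3=True, v4=True, v5=False, v6=False, v7=False, v8=True, v9=True

Check each clause:
  1. (v5 || !v7 || v8) — v8 is true.
  2. (v8 || !v2) — v8 is true.
  3. (v1 || !v2 || !v4) — !v2 is true.
  4. (v9 || v4) — v9 is true.
  5. (!v8 || !v3 || v4) — v4 is true.
  6. (!v2 || v1) — !v2 is true.
  7. (v5 || v3) — v3 is true.
  8. (v8 || v6 || !v4) — v8 is true.
  9. (!v1 || !v4 || !v8) — !v1 is true.
  10. (!v2 || v6) — !v2 is true.
  11. (!v9 || !v6) — !v6 is true.
  12. (!v8 || v3) — v3 is true.
  13. (v2 || !v1) — !v1 is true.
  14. (!v9 || !v7) — !v7 is true.
  15. (v3 || v7 || v9) — v9 is true.
  16. (!v8 || !v1 || !v2) — !v1 is true.
  17. (!v8 || v4) — v4 is true.
  18. (!v2 || !v6) — !v6 is true.
  19. (!v6 || !v1) — !v6 is true.
  20. (!v1 || !v5 || v4) — !v5 is true.
  21. (!v2 || !v4) — !v2 is true.
  22. (!v3 || !v5 || !v1) — !v5 is true.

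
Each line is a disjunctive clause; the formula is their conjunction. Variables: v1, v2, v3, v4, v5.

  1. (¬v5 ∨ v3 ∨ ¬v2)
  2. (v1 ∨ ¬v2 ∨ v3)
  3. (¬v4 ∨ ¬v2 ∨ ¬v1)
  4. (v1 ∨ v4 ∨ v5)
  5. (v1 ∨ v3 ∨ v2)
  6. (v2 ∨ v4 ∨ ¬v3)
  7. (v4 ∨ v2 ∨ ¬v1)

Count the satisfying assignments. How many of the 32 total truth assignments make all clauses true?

12

Split on v2, then v1.
  v2=T, v1=T: remaining (v3,v4,v5) ∈ {(F,F,F); (T,F,F); (T,F,T)} — 3.
  v2=T, v1=F: remaining (v3,v4,v5) ∈ {(T,F,T); (T,T,F); (T,T,T)} — 3.
  v2=F, v1=T: remaining (v3,v4,v5) ∈ {(F,T,F); (F,T,T); (T,T,F); (T,T,T)} — 4.
  v2=F, v1=F: remaining (v3,v4,v5) ∈ {(T,T,F); (T,T,T)} — 2.
Total: 3 + 3 + 4 + 2 = 12.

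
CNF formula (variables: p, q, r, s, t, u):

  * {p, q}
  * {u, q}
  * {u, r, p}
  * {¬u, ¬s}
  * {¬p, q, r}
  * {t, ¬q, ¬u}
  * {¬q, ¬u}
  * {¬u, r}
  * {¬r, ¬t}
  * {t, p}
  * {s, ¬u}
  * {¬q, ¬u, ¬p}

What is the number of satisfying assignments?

Satisfying assignments:
  p=T q=T r=F s=F t=F u=F
  p=T q=T r=F s=F t=T u=F
  p=T q=T r=F s=T t=F u=F
  p=T q=T r=F s=T t=T u=F
  p=T q=T r=T s=F t=F u=F
  p=T q=T r=T s=T t=F u=F
That's 6 in total.

6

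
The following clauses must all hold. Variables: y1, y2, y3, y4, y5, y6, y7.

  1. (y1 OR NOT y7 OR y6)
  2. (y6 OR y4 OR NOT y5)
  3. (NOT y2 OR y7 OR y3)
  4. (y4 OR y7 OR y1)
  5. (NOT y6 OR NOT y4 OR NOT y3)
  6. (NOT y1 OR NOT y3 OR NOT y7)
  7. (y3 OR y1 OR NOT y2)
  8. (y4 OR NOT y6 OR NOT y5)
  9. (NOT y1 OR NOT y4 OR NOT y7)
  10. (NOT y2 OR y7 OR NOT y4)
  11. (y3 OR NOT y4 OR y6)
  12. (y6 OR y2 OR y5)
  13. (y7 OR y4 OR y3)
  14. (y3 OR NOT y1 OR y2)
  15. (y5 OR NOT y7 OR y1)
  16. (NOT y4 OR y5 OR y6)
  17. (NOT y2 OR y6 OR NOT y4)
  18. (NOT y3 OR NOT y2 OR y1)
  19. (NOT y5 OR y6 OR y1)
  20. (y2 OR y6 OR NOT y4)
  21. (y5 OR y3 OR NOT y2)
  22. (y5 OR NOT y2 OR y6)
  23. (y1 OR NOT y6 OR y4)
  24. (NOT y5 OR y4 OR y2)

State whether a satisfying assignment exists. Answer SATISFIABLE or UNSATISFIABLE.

SATISFIABLE

Set y1 = True and propagate.
Set y2 = True and propagate.
For the remaining variables, y3 = True, y4 = False, y5 = False, y6 = True, y7 = False works.
Every clause has at least one true literal under this assignment.
So y1=T, y2=T, y3=T, y4=F, y5=F, y6=T, y7=F is a satisfying assignment.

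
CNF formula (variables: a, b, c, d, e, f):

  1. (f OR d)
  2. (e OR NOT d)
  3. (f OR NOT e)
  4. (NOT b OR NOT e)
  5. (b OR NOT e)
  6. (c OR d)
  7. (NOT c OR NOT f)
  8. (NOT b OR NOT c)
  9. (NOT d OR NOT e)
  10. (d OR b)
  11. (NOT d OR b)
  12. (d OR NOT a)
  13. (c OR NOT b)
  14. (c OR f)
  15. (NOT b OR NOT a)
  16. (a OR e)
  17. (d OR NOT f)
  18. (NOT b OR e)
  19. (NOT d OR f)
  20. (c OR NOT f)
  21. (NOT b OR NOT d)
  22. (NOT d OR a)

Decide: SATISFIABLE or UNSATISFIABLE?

UNSATISFIABLE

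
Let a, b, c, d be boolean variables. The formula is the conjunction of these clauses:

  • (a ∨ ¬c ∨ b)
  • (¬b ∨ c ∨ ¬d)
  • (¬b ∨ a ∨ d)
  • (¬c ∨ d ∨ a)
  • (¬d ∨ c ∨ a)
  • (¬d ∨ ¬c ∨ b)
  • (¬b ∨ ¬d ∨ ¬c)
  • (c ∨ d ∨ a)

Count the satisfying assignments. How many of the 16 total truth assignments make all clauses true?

5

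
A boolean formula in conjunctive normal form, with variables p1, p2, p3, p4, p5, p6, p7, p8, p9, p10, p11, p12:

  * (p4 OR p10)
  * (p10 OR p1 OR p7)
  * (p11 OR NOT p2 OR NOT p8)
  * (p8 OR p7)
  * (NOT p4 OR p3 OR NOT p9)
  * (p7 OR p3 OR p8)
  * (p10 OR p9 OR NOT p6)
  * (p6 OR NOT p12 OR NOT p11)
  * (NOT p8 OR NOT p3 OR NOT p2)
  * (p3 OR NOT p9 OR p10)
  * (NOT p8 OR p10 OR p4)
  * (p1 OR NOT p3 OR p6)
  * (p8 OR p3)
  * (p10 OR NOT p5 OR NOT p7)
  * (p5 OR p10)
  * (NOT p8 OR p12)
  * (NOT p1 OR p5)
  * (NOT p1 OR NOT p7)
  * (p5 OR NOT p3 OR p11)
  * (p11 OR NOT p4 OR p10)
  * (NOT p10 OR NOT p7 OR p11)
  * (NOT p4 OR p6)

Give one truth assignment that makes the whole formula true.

p1=F, p2=T, p3=F, p4=T, p5=T, p6=T, p7=T, p8=T, p9=F, p10=T, p11=T, p12=T

Branch on p1: take p1 = False.
Set p2 = True and propagate.
The remaining clauses are satisfied by p3 = False, p4 = True, p5 = True, p6 = True, p7 = True, p8 = True, p9 = False, p10 = True, p11 = True, p12 = True.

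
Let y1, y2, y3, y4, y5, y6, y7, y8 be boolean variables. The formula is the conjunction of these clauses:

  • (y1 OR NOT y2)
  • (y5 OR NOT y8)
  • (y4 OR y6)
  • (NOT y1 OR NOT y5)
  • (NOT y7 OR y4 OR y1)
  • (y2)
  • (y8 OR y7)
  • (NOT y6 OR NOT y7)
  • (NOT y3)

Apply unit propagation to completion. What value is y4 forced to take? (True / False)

True

Unit clause (y2) sets y2 = True.
In (y1 OR NOT y2), NOT y2 is now false; y1 must hold, so y1 = True.
In (NOT y1 OR NOT y5), NOT y1 is now false; NOT y5 must hold, so y5 = False.
In (y5 OR NOT y8), y5 is now false; NOT y8 must hold, so y8 = False.
(y7 OR y8): since y8 = False, the clause reduces to (y7). y7 = True.
(NOT y7 OR NOT y6): since y7 = True, the clause reduces to (NOT y6). y6 = False.
From (y6 OR y4) and y6 = False: y4 = True.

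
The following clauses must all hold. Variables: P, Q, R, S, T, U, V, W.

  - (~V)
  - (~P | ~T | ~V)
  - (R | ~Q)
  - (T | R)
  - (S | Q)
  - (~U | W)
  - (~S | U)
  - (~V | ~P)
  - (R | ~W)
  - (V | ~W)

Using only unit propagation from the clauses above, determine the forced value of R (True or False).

(~V) is a unit clause: V = False.
(V | ~W) with V = False leaves only ~W, so W = False.
(~U | W): since W = False, the clause reduces to (~U). U = False.
(~S | U): since U = False, the clause reduces to (~S). S = False.
(S | Q): since S = False, the clause reduces to (Q). Q = True.
In (~Q | R), ~Q is now false; R must hold, so R = True.

True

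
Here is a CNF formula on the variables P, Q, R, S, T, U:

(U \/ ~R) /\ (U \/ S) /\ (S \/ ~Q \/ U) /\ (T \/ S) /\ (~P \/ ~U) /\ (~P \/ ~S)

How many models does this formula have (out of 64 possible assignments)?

16

Split on S, then U.
  S=T, U=T: forces P=F; Q, R, T free → 2^3 = 8.
  S=T, U=F: remaining (P,Q,R,T) ∈ {(F,F,F,F); (F,F,F,T); (F,T,F,F); (F,T,F,T)} — 4.
  S=F, U=T: remaining (P,Q,R,T) ∈ {(F,F,F,T); (F,F,T,T); (F,T,F,T); (F,T,T,T)} — 4.
  S=F, U=F: a clause becomes empty — 0.
Total: 8 + 4 + 4 + 0 = 16.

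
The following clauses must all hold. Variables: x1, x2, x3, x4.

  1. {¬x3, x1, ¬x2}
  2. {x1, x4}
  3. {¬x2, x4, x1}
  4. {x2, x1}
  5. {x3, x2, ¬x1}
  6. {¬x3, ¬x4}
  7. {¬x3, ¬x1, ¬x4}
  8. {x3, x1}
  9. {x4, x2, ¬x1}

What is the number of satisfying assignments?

Satisfying assignments:
  x1=1 x2=1 x3=0 x4=0
  x1=1 x2=1 x3=0 x4=1
  x1=1 x2=1 x3=1 x4=0
That's 3 in total.

3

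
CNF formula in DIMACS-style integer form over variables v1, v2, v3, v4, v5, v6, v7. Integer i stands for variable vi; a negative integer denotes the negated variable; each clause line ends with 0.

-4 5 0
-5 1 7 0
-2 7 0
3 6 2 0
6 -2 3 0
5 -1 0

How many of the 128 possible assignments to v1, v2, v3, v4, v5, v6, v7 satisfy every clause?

Case analysis on v2 and v5:
  v2=1, v5=1: v1, v4 free; 3 ways for (v3,v6,v7) × 2^2 = 12.
  v2=1, v5=0: remaining (v1,v3,v4,v6,v7) ∈ {(0,0,0,1,1); (0,1,0,0,1); (0,1,0,1,1)} — 3.
  v2=0, v5=1: v4 free; 9 ways for (v1,v3,v6,v7) × 2^1 = 18.
  v2=0, v5=0: v7 free; 3 ways for (v1,v3,v4,v6) × 2^1 = 6.
Total: 12 + 3 + 18 + 6 = 39.

39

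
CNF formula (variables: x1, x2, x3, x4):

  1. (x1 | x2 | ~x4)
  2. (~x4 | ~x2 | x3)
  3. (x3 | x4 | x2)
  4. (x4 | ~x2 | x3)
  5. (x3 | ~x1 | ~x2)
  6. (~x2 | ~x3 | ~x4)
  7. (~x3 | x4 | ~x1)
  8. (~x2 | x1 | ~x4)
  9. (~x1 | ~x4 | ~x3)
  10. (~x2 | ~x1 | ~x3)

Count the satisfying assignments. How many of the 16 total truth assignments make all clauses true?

3

The models are:
  x1=F x2=F x3=T x4=F
  x1=F x2=T x3=T x4=F
  x1=T x2=F x3=F x4=T
That's 3 in total.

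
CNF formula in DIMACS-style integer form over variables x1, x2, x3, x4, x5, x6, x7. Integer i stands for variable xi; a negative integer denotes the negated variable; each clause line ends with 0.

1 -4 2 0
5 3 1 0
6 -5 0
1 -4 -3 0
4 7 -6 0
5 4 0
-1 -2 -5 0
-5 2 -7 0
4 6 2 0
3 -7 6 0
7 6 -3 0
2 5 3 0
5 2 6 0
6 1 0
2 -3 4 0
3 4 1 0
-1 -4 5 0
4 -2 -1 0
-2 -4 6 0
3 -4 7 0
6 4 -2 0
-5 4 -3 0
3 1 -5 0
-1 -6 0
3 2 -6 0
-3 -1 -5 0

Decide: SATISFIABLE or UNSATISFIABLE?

UNSATISFIABLE

x4 = True:
  x1 = True:
    propagation gives x5=True, x6=True; an empty clause results — contradiction.
  x1 = False:
    propagation gives x2=True, x3=False, x5=True; an empty clause results — contradiction.
x4 = False:
  propagation gives x5=True, x6=True, x7=True, x2=True; an empty clause results — contradiction.
Every branch closes, so no satisfying assignment exists.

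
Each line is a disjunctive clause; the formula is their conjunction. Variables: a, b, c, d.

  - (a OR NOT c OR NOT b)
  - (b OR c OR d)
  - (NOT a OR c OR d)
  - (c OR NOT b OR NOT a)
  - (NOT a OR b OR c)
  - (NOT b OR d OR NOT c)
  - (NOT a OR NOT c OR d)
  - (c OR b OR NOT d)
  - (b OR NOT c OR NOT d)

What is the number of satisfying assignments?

4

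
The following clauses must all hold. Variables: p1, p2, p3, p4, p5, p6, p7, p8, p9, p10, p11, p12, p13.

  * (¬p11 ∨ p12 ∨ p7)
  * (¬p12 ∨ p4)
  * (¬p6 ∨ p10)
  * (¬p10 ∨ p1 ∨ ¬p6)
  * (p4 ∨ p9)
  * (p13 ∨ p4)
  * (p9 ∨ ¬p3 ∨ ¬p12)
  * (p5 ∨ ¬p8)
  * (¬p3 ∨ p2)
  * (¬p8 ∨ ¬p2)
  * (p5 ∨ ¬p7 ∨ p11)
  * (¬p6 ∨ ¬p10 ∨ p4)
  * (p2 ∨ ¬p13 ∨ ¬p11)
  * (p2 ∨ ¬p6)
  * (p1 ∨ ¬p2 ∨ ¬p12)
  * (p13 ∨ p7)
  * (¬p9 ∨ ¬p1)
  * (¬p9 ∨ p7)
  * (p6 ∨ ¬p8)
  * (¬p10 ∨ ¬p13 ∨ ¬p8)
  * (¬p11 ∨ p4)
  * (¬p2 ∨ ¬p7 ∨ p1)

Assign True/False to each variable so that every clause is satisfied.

p3 occurs only negated in the remaining clauses — set p3 = False.
p4 occurs only positively in the remaining clauses — set p4 = True.
Set p1 = True and propagate.
  then p9 is forced to False.
For the remaining variables, p2 = True, p5 = True, p6 = False, p7 = False, p8 = False, p10 = False, p11 = False, p12 = False, p13 = True works.

p1=1, p2=1, p3=0, p4=1, p5=1, p6=0, p7=0, p8=0, p9=0, p10=0, p11=0, p12=0, p13=1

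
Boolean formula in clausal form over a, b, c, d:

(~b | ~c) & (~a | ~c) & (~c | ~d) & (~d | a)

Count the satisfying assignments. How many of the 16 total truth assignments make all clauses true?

Satisfying assignments:
  a=F b=F c=F d=F
  a=F b=F c=T d=F
  a=F b=T c=F d=F
  a=T b=F c=F d=F
  a=T b=F c=F d=T
  a=T b=T c=F d=F
  a=T b=T c=F d=T
That's 7 in total.

7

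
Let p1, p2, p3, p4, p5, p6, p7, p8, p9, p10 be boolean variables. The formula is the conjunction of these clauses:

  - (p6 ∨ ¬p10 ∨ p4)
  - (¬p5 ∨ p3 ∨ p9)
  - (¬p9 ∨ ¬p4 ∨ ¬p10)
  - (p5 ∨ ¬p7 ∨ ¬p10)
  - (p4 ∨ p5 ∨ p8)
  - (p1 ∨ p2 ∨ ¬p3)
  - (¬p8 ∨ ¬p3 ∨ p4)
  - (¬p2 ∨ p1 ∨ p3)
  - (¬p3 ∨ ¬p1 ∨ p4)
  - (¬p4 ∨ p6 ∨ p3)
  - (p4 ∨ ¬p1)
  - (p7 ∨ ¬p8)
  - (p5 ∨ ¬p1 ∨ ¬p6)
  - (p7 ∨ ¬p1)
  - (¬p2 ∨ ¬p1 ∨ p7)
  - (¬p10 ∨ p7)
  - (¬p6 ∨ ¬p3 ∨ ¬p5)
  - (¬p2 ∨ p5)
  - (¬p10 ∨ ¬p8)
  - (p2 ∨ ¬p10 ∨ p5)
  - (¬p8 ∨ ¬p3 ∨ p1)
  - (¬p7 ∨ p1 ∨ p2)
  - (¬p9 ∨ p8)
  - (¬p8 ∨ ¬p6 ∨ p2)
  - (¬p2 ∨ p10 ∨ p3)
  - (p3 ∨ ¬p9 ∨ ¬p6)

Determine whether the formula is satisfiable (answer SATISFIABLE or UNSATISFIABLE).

Set p1 = False and propagate.
Branch on p2: take p2 = True.
  then p3 is forced to True.
  then p5 is forced to True.
  then p6 is forced to False.
  then p8 is forced to False.
  then p9 is forced to False.
Set p4 = False and propagate.
  then p10 is forced to False.
p7 is now unconstrained; take p7 = True.
So p1 = False, p2 = True, p3 = True, p4 = False, p5 = True, p6 = False, p7 = True, p8 = False, p9 = False, p10 = False is a satisfying assignment.

SATISFIABLE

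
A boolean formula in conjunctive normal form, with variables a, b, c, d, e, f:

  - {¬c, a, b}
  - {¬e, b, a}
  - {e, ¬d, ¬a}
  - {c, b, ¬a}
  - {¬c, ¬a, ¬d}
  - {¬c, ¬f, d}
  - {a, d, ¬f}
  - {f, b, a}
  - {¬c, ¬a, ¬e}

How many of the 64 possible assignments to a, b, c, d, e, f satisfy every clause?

21

Split on a, then c.
  a=T, c=T: remaining (b,d,e,f) ∈ {(F,F,F,F); (T,F,F,F)} — 2.
  a=T, c=F: f free; 3 ways for (b,d,e) × 2^1 = 6.
  a=F, c=T: e free; 3 ways for (b,d,f) × 2^1 = 6.
  a=F, c=F: 7 of the 16 assignments to (b,d,e,f) work.
Total: 2 + 6 + 6 + 7 = 21.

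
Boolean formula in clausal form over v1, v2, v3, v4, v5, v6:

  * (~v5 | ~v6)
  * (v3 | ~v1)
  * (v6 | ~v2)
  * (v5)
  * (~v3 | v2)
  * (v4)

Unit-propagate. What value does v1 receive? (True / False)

(v5) is a unit clause: v5 = True.
In (~v6 | ~v5), ~v5 is now false; ~v6 must hold, so v6 = False.
From (v6 | ~v2) and v6 = False: v2 = False.
(v2 | ~v3): since v2 = False, the clause reduces to (~v3). v3 = False.
(~v1 | v3) with v3 = False leaves only ~v1, so v1 = False.

False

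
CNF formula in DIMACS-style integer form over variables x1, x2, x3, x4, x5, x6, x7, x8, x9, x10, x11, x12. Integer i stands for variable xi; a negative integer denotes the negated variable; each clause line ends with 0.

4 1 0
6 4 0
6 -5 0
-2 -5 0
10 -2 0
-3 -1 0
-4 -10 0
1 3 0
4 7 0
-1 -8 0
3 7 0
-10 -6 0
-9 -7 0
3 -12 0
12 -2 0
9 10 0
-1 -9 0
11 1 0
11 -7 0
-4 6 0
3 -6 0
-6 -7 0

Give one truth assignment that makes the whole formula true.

x1=F, x2=F, x3=T, x4=T, x5=T, x6=T, x7=F, x8=T, x9=T, x10=F, x11=T, x12=T

Pure literal: x2 appears only negated; assign x2 = False.
x11 occurs only positively in the remaining clauses — set x11 = True.
Set x1 = False and propagate.
  then x4 is forced to True.
  then x10 is forced to False.
  then x3 is forced to True.
  then x9 is forced to True.
  then x7 is forced to False.
  then x6 is forced to True.
x5, x8, x12 are now unconstrained; take x5 = True, x8 = True, x12 = True.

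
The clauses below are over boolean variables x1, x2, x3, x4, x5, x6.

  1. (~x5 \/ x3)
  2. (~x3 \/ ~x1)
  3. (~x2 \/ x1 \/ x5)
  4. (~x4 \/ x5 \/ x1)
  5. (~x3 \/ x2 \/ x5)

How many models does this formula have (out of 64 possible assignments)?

18

Split on x5, then x1.
  x5=T, x1=T: a clause becomes empty — 0.
  x5=T, x1=F: forces x3=T; x2, x4, x6 free → 2^3 = 8.
  x5=F, x1=T: forces x3=F; x2, x4, x6 free → 2^3 = 8.
  x5=F, x1=F: remaining (x2,x3,x4,x6) ∈ {(F,F,F,F); (F,F,F,T)} — 2.
Total: 0 + 8 + 8 + 2 = 18.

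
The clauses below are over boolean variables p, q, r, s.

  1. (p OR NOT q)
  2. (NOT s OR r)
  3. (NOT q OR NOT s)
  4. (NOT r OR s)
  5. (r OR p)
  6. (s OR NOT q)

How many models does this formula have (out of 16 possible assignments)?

3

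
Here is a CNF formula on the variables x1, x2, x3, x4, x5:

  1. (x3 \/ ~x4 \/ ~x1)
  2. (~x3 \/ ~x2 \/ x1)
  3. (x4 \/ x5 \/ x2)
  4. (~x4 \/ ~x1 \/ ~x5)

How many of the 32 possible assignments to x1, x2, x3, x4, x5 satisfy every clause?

Split on x1, then x4.
  x1=T, x4=T: remaining (x2,x3,x5) ∈ {(F,T,F); (T,T,F)} — 2.
  x1=T, x4=F: x3 free; 3 ways for (x2,x5) × 2^1 = 6.
  x1=F, x4=T: x5 free; 3 ways for (x2,x3) × 2^1 = 6.
  x1=F, x4=F: remaining (x2,x3,x5) ∈ {(F,F,T); (F,T,T); (T,F,F); (T,F,T)} — 4.
Total: 2 + 6 + 6 + 4 = 18.

18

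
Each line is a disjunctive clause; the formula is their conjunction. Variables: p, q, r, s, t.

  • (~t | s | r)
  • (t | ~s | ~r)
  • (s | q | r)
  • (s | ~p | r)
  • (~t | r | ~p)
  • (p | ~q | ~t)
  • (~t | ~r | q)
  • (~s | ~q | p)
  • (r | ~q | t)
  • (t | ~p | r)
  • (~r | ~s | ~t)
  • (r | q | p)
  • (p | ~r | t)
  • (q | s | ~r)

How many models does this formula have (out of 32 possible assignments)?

2

Satisfying assignments:
  p=T q=T r=T s=F t=F
  p=T q=T r=T s=F t=T
Count: 2.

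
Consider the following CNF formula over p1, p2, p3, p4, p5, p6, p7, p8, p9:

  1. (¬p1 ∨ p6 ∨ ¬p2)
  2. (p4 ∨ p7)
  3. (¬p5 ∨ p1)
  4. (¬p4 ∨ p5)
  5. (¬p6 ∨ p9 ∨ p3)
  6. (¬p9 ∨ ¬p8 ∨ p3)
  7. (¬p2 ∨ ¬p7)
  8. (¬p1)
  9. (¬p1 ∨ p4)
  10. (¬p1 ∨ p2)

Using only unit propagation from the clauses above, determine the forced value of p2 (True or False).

(¬p1) stands alone — p1 = False.
(¬p5 ∨ p1): since p1 = False, the clause reduces to (¬p5). p5 = False.
(¬p4 ∨ p5): since p5 = False, the clause reduces to (¬p4). p4 = False.
From (p4 ∨ p7) and p4 = False: p7 = True.
(¬p2 ∨ ¬p7) with p7 = True leaves only ¬p2, so p2 = False.

False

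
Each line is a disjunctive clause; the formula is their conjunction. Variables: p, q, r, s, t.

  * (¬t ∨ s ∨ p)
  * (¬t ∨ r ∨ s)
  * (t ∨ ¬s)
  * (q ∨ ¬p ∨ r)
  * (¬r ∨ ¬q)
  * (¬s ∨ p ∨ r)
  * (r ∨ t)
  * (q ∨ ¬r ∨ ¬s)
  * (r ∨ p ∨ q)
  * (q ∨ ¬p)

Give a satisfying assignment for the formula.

p = True, q = True, r = False, s = True, t = True

Check each clause:
  1. (¬t ∨ p ∨ s) — p is true.
  2. (s ∨ ¬t ∨ r) — s is true.
  3. (t ∨ ¬s) — t is true.
  4. (¬p ∨ r ∨ q) — q is true.
  5. (¬q ∨ ¬r) — ¬r is true.
  6. (¬s ∨ r ∨ p) — p is true.
  7. (r ∨ t) — t is true.
  8. (¬r ∨ ¬s ∨ q) — q is true.
  9. (r ∨ q ∨ p) — p is true.
  10. (q ∨ ¬p) — q is true.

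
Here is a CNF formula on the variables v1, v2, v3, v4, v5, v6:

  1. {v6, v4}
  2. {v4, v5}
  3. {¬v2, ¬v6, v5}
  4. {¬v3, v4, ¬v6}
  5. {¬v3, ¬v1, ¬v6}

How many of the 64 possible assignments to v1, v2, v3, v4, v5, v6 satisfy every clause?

29

Split on v6, then v4.
  v6=1, v4=1: 9 of the 16 assignments to (v1,v2,v3,v5) work.
  v6=1, v4=0: remaining (v1,v2,v3,v5) ∈ {(0,0,0,1); (0,1,0,1); (1,0,0,1); (1,1,0,1)} — 4.
  v6=0, v4=1: v1, v2, v3, v5 free → 2^4 = 16.
  v6=0, v4=0: a clause becomes empty — 0.
Total: 9 + 4 + 16 + 0 = 29.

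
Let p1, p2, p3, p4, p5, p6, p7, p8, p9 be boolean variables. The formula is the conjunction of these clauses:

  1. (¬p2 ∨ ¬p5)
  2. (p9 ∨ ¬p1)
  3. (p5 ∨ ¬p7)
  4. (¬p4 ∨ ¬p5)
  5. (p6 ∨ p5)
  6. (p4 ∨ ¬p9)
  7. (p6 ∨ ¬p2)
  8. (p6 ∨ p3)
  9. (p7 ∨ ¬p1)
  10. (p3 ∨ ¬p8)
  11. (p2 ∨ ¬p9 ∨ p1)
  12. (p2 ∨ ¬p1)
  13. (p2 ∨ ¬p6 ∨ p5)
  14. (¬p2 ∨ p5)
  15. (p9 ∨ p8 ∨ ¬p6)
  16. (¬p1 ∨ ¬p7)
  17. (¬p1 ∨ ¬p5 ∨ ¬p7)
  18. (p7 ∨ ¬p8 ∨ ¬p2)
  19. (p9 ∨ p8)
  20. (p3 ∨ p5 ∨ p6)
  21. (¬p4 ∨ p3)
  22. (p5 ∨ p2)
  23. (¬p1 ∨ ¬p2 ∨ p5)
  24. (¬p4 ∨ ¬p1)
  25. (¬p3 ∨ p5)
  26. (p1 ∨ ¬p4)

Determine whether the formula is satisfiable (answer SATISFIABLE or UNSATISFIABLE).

SATISFIABLE

Try p1 = False.
  then p4 is forced to False.
  then p9 is forced to False.
  then p8 is forced to True.
  then p3 is forced to True.
  then p5 is forced to True.
  then p2 is forced to False.
p6, p7 are now unconstrained; take p6 = False, p7 = False.
Every clause has at least one true literal under this assignment.
So p1=F, p2=F, p3=T, p4=F, p5=T, p6=F, p7=F, p8=T, p9=F is a satisfying assignment.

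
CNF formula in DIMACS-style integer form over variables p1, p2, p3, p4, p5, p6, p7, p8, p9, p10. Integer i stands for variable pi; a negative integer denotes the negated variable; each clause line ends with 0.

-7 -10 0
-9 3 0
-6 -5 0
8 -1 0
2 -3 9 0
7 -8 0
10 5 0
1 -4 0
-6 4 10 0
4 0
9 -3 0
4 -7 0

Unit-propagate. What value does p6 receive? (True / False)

False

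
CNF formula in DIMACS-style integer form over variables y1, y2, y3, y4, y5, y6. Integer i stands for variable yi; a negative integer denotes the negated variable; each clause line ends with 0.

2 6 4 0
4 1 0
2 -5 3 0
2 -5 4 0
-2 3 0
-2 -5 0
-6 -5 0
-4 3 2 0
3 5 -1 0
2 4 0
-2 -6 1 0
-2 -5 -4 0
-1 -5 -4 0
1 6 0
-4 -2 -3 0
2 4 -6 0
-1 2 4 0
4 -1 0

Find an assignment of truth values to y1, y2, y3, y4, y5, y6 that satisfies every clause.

Set y1 = True and propagate.
  then y4 is forced to True.
  then y5 is forced to False.
  then y3 is forced to True.
  then y2 is forced to False.
y6 is now unconstrained; take y6 = False.
Every clause has at least one true literal under this assignment.
Check each clause:
  1. (y6 ∨ y4 ∨ y2) — y4 is true.
  2. (y4 ∨ y1) — y1 is true.
  3. (y2 ∨ y3 ∨ ¬y5) — y3 is true.
  4. (y2 ∨ ¬y5 ∨ y4) — ¬y5 is true.
  5. (y3 ∨ ¬y2) — y3 is true.
  6. (¬y5 ∨ ¬y2) — ¬y5 is true.
  7. (¬y6 ∨ ¬y5) — ¬y6 is true.
  8. (y3 ∨ ¬y4 ∨ y2) — y3 is true.
  9. (¬y1 ∨ y3 ∨ y5) — y3 is true.
  10. (y4 ∨ y2) — y4 is true.
  11. (y1 ∨ ¬y6 ∨ ¬y2) — y1 is true.
  12. (¬y4 ∨ ¬y5 ∨ ¬y2) — ¬y5 is true.
  13. (¬y5 ∨ ¬y1 ∨ ¬y4) — ¬y5 is true.
  14. (y6 ∨ y1) — y1 is true.
  15. (¬y4 ∨ ¬y2 ∨ ¬y3) — ¬y2 is true.
  16. (y4 ∨ y2 ∨ ¬y6) — ¬y6 is true.
  17. (y2 ∨ ¬y1 ∨ y4) — y4 is true.
  18. (¬y1 ∨ y4) — y4 is true.

y1=True, y2=False, y3=True, y4=True, y5=False, y6=False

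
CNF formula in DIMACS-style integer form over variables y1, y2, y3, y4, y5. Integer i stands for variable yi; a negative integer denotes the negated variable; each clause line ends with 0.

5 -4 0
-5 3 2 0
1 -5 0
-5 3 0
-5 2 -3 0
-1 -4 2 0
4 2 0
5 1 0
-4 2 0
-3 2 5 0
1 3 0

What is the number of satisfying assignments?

4

The models are:
  y1=T y2=T y3=F y4=F y5=F
  y1=T y2=T y3=T y4=F y5=F
  y1=T y2=T y3=T y4=F y5=T
  y1=T y2=T y3=T y4=T y5=T
That's 4 in total.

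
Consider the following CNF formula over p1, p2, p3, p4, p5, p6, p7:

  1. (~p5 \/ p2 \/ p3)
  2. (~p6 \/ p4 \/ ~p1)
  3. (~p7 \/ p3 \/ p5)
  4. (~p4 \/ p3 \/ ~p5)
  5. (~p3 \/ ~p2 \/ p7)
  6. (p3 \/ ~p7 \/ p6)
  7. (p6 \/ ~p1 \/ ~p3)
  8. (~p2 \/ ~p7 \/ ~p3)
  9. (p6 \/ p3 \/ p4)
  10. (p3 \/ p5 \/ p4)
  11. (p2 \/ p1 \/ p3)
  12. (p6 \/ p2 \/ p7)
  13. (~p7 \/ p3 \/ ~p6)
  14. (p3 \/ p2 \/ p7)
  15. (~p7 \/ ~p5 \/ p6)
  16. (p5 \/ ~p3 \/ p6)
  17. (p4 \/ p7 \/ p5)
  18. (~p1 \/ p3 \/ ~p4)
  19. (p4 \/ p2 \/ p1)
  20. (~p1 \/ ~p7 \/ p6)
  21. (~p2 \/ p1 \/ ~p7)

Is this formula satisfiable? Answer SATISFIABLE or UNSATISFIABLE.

SATISFIABLE

Branch on p1: take p1 = True.
Set p2 = False and propagate.
Set p3 = True and propagate.
  then p6 is forced to True.
  then p4 is forced to True.
p5, p7 are now unconstrained; take p5 = True, p7 = True.
So p1 = True, p2 = False, p3 = True, p4 = True, p5 = True, p6 = True, p7 = True is a satisfying assignment.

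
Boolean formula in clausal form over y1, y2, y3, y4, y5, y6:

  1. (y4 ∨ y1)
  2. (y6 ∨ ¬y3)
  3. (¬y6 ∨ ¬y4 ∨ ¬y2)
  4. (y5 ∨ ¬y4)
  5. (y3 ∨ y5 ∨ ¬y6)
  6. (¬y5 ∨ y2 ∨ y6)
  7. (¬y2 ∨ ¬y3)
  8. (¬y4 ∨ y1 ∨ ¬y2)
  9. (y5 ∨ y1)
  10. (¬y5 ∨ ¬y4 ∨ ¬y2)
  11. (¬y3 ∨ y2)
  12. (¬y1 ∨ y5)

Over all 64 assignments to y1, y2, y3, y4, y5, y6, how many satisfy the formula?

The models are:
  y1=F y2=F y3=F y4=T y5=T y6=T
  y1=T y2=F y3=F y4=F y5=T y6=T
  y1=T y2=F y3=F y4=T y5=T y6=T
  y1=T y2=T y3=F y4=F y5=T y6=F
  y1=T y2=T y3=F y4=F y5=T y6=T
That's 5 in total.

5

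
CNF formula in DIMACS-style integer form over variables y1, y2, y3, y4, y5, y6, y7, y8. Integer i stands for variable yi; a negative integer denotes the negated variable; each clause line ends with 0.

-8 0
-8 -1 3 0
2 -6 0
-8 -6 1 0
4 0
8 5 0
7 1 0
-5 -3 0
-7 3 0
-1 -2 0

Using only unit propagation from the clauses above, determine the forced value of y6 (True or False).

(NOT y8) is a unit clause: y8 = False.
Unit clause (y4) sets y4 = True.
From (y8 OR y5) and y8 = False: y5 = True.
From (NOT y5 OR NOT y3) and y5 = True: y3 = False.
(y3 OR NOT y7): since y3 = False, the clause reduces to (NOT y7). y7 = False.
From (y7 OR y1) and y7 = False: y1 = True.
(NOT y2 OR NOT y1) with y1 = True leaves only NOT y2, so y2 = False.
(NOT y6 OR y2): since y2 = False, the clause reduces to (NOT y6). y6 = False.

False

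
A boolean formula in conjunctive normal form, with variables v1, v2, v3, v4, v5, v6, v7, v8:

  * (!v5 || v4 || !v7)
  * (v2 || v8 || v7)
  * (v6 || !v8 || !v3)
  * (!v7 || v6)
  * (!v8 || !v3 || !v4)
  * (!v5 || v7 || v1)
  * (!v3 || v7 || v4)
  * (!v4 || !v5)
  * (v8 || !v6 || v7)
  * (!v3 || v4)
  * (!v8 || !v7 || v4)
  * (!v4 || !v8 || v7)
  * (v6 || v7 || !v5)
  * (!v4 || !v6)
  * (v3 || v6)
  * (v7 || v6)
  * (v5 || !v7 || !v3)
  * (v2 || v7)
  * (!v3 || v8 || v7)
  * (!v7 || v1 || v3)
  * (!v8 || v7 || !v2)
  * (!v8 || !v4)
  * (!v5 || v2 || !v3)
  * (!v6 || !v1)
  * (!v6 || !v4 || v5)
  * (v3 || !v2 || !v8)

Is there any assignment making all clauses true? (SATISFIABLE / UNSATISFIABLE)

UNSATISFIABLE

v7 = True:
  propagation gives v6=True, v4=False, v5=False, v3=False; an empty clause results — contradiction.
v7 = False:
  propagation gives v6=True, v8=True, v4=False, v3=False; an empty clause results — contradiction.
Every branch closes, so no satisfying assignment exists.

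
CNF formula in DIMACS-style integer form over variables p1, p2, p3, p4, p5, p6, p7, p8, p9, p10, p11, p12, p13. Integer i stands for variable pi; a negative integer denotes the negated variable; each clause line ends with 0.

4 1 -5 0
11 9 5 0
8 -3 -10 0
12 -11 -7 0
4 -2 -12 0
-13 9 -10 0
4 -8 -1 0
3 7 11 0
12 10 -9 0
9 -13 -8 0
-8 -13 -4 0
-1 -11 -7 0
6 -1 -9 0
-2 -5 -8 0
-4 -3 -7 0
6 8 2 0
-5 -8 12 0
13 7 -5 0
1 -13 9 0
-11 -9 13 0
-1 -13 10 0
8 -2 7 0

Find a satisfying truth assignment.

p6 occurs only positively in the remaining clauses — set p6 = True.
Set p1 = True and propagate.
For the remaining variables, p2 = False, p3 = True, p4 = True, p5 = False, p7 = False, p8 = True, p9 = False, p10 = True, p11 = True, p12 = True, p13 = False works.
Every clause has at least one true literal under this assignment.

p1 = T, p2 = F, p3 = T, p4 = T, p5 = F, p6 = T, p7 = F, p8 = T, p9 = F, p10 = T, p11 = T, p12 = T, p13 = F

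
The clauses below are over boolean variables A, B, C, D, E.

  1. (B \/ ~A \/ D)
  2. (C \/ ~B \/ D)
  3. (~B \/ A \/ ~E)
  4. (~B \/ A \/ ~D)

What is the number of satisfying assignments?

Split on B, then A.
  B=T, A=T: E free; 3 ways for (C,D) × 2^1 = 6.
  B=T, A=F: remaining (C,D,E) ∈ {(T,F,F)} — 1.
  B=F, A=T: remaining (C,D,E) ∈ {(F,T,F); (F,T,T); (T,T,F); (T,T,T)} — 4.
  B=F, A=F: C, D, E free → 2^3 = 8.
Total: 6 + 1 + 4 + 8 = 19.

19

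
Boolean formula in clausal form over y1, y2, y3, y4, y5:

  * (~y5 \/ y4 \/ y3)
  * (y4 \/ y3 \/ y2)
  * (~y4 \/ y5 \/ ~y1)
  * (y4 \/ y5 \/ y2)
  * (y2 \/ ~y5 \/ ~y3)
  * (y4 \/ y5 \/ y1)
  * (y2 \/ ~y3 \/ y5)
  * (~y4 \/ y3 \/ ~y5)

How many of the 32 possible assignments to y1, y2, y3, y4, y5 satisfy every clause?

Case analysis on y5 and y4:
  y5=T, y4=T: remaining (y1,y2,y3) ∈ {(F,T,T); (T,T,T)} — 2.
  y5=T, y4=F: remaining (y1,y2,y3) ∈ {(F,T,T); (T,T,T)} — 2.
  y5=F, y4=T: remaining (y1,y2,y3) ∈ {(F,F,F); (F,T,F); (F,T,T)} — 3.
  y5=F, y4=F: remaining (y1,y2,y3) ∈ {(T,T,F); (T,T,T)} — 2.
Total: 2 + 2 + 3 + 2 = 9.

9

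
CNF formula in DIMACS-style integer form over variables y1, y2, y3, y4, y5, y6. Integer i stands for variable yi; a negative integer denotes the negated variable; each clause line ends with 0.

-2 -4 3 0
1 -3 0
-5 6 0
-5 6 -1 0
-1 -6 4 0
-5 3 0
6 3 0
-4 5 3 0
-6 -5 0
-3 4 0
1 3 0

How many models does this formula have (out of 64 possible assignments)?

The models are:
  y1=1 y2=0 y3=1 y4=1 y5=0 y6=0
  y1=1 y2=0 y3=1 y4=1 y5=0 y6=1
  y1=1 y2=1 y3=1 y4=1 y5=0 y6=0
  y1=1 y2=1 y3=1 y4=1 y5=0 y6=1
Count: 4.

4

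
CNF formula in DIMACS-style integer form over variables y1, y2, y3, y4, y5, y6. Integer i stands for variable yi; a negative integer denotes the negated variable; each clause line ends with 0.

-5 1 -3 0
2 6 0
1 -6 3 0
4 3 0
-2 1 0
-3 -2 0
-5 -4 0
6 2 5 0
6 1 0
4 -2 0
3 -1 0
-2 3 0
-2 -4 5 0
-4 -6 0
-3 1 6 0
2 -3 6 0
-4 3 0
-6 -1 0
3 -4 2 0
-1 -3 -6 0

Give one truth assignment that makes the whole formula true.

Try y1 = False.
  then y2 is forced to False.
  then y6 is forced to True.
  then y3 is forced to True.
  then y5 is forced to False.
  then y4 is forced to False.

y1=False  y2=False  y3=True  y4=False  y5=False  y6=True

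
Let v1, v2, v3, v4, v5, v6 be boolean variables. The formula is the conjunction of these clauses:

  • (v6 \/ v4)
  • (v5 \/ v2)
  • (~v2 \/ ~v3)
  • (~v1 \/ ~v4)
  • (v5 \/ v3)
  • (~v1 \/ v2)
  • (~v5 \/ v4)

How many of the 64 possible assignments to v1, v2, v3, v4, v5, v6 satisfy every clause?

The models are:
  v1=0 v2=0 v3=0 v4=1 v5=1 v6=0
  v1=0 v2=0 v3=0 v4=1 v5=1 v6=1
  v1=0 v2=0 v3=1 v4=1 v5=1 v6=0
  v1=0 v2=0 v3=1 v4=1 v5=1 v6=1
  v1=0 v2=1 v3=0 v4=1 v5=1 v6=0
  v1=0 v2=1 v3=0 v4=1 v5=1 v6=1
Count: 6.

6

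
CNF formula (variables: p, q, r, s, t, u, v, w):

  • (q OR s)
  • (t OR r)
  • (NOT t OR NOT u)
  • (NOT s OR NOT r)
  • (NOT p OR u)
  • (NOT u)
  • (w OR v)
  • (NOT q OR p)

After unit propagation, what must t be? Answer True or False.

(NOT u) stands alone — u = False.
(u OR NOT p) with u = False leaves only NOT p, so p = False.
(NOT q OR p): since p = False, the clause reduces to (NOT q). q = False.
(q OR s): since q = False, the clause reduces to (s). s = True.
(NOT r OR NOT s): since s = True, the clause reduces to (NOT r). r = False.
In (r OR t), r is now false; t must hold, so t = True.

True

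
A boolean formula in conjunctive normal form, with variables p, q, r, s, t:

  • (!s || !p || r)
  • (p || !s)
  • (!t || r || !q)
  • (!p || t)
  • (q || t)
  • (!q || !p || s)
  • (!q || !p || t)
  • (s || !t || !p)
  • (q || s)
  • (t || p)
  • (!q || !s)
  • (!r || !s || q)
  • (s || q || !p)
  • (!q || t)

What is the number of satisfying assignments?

1

Satisfying assignments:
  p=0 q=1 r=1 s=0 t=1
Count: 1.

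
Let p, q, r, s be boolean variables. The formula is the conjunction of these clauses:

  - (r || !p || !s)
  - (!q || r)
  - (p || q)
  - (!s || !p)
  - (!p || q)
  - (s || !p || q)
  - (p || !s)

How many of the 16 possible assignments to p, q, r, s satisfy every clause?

2

The models are:
  p=0 q=1 r=1 s=0
  p=1 q=1 r=1 s=0
Count: 2.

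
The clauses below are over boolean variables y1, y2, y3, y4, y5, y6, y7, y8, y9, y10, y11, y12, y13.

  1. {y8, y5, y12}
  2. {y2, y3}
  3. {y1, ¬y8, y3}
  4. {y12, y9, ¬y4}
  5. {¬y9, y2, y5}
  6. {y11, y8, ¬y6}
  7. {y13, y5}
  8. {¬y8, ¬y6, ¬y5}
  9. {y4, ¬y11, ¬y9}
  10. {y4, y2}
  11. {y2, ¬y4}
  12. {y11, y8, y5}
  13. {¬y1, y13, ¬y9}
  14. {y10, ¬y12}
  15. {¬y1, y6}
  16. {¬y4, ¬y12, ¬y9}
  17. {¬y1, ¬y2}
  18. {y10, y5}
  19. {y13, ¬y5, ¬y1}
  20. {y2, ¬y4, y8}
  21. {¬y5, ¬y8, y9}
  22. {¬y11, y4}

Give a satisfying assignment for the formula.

y1=False, y2=True, y3=True, y4=True, y5=True, y6=False, y7=False, y8=True, y9=True, y10=False, y11=False, y12=False, y13=False

y3 occurs only positively in the remaining clauses — set y3 = True.
Branch on y1: take y1 = False.
For the remaining variables, y2 = True, y4 = True, y5 = True, y6 = False, y7 = False, y8 = True, y9 = True, y10 = False, y11 = False, y12 = False, y13 = False works.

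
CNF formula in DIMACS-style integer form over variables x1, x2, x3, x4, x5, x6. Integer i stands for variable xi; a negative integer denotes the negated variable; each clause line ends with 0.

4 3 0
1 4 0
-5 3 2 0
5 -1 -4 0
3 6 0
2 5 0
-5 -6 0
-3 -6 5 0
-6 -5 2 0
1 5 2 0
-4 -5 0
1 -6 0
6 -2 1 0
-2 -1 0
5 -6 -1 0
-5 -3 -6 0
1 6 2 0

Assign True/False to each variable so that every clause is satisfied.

x1=True, x2=False, x3=True, x4=False, x5=True, x6=False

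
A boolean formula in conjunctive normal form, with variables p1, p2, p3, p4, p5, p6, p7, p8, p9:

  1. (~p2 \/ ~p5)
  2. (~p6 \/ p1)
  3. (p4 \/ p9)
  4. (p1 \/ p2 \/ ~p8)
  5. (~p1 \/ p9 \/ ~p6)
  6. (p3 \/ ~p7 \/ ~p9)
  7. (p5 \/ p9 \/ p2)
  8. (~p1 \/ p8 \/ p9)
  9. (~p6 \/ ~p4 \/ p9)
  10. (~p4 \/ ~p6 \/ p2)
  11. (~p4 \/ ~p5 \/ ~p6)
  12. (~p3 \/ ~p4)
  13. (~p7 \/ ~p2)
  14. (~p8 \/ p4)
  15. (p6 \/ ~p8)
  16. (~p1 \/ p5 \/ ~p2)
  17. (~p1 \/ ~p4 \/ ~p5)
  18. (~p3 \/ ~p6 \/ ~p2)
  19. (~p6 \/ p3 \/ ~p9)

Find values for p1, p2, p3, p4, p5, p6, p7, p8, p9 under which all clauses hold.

Branch on p1: take p1 = False.
  then p6 is forced to False.
  then p8 is forced to False.
Set p2 = False and propagate.
Set p3 = False and propagate.
The remaining clauses are satisfied by p4 = True, p5 = True, p7 = True, p9 = False.
Every clause has at least one true literal under this assignment.

p1=0, p2=0, p3=0, p4=1, p5=1, p6=0, p7=1, p8=0, p9=0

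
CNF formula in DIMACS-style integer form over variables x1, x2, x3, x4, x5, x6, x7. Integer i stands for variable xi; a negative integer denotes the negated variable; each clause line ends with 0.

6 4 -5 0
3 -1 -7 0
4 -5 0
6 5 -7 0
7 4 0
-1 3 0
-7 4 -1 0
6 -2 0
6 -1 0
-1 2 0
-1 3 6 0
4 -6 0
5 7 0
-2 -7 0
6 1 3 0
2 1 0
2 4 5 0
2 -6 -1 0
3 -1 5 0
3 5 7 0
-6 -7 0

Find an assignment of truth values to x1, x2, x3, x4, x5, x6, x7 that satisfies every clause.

x1=False, x2=True, x3=True, x4=True, x5=True, x6=True, x7=False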